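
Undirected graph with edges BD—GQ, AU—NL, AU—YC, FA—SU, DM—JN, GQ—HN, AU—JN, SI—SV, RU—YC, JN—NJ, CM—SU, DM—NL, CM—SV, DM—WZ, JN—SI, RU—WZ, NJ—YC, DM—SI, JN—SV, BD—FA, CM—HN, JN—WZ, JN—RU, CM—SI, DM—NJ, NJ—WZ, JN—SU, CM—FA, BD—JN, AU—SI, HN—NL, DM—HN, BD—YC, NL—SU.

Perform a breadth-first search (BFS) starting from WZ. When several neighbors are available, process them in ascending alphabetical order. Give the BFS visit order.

Visit WZ; enqueue DM, JN, NJ, RU → queue [DM, JN, NJ, RU]
Visit DM; enqueue HN, NL, SI → queue [JN, NJ, RU, HN, NL, SI]
Visit JN; enqueue AU, BD, SU, SV → queue [NJ, RU, HN, NL, SI, AU, BD, SU, SV]
Visit NJ; enqueue YC → queue [RU, HN, NL, SI, AU, BD, SU, SV, YC]
Visit RU → queue [HN, NL, SI, AU, BD, SU, SV, YC]
Visit HN; enqueue CM, GQ → queue [NL, SI, AU, BD, SU, SV, YC, CM, GQ]
Visit NL → queue [SI, AU, BD, SU, SV, YC, CM, GQ]
Visit SI → queue [AU, BD, SU, SV, YC, CM, GQ]
Visit AU → queue [BD, SU, SV, YC, CM, GQ]
Visit BD; enqueue FA → queue [SU, SV, YC, CM, GQ, FA]
Visit SU → queue [SV, YC, CM, GQ, FA]
Visit SV → queue [YC, CM, GQ, FA]
Visit YC → queue [CM, GQ, FA]
Visit CM → queue [GQ, FA]
Visit GQ → queue [FA]
Visit FA → queue []

WZ, DM, JN, NJ, RU, HN, NL, SI, AU, BD, SU, SV, YC, CM, GQ, FA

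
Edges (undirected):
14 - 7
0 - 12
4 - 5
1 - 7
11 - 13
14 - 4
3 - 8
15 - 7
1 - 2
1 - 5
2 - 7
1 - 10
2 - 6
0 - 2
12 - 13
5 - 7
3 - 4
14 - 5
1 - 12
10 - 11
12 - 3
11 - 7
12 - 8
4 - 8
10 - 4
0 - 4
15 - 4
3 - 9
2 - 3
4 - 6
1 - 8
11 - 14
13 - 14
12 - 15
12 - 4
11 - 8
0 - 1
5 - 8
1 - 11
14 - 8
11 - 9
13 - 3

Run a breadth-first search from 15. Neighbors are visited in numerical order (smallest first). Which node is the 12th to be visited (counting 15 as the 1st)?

1

Visit 15; enqueue 4, 7, 12 → queue [4, 7, 12]
Visit 4; enqueue 0, 3, 5, 6, 8, 10, 14 → queue [7, 12, 0, 3, 5, 6, 8, 10, 14]
Visit 7; enqueue 1, 2, 11 → queue [12, 0, 3, 5, 6, 8, 10, 14, 1, 2, 11]
Visit 12; enqueue 13 → queue [0, 3, 5, 6, 8, 10, 14, 1, 2, 11, 13]
Visit 0 → queue [3, 5, 6, 8, 10, 14, 1, 2, 11, 13]
Visit 3; enqueue 9 → queue [5, 6, 8, 10, 14, 1, 2, 11, 13, 9]
Visit 5 → queue [6, 8, 10, 14, 1, 2, 11, 13, 9]
Visit 6 → queue [8, 10, 14, 1, 2, 11, 13, 9]
Visit 8 → queue [10, 14, 1, 2, 11, 13, 9]
Visit 10 → queue [14, 1, 2, 11, 13, 9]
Visit 14 → queue [1, 2, 11, 13, 9]
Visit 1 → queue [2, 11, 13, 9]
Visit 2 → queue [11, 13, 9]
Visit 11 → queue [13, 9]
Visit 13 → queue [9]
Visit 9 → queue []

Visit order: 15, 4, 7, 12, 0, 3, 5, 6, 8, 10, 14, 1, 2, 11, 13, 9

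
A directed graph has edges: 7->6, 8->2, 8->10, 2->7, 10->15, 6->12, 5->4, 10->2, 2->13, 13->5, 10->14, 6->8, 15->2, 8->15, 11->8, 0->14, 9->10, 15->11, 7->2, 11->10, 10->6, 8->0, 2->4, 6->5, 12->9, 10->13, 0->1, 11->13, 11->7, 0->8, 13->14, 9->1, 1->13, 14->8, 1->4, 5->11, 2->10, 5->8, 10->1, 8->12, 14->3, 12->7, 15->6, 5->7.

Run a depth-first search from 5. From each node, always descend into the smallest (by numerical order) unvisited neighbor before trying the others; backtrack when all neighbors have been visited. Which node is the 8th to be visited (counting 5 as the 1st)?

14

Visit 5
5 → 4
5 → 7
7 → 2
2 → 10
10 → 1
1 → 13
13 → 14
14 → 3
14 → 8
8 → 0
8 → 12
12 → 9
8 → 15
15 → 6
15 → 11

Visit order: 5, 4, 7, 2, 10, 1, 13, 14, 3, 8, 0, 12, 9, 15, 6, 11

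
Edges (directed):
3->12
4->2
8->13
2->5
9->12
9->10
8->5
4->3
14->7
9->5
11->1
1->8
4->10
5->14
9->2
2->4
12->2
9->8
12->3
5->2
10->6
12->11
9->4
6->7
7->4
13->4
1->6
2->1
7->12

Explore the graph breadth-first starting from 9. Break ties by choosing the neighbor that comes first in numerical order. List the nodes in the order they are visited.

Visit 9; enqueue 2, 4, 5, 8, 10, 12 → queue [2, 4, 5, 8, 10, 12]
Visit 2; enqueue 1 → queue [4, 5, 8, 10, 12, 1]
Visit 4; enqueue 3 → queue [5, 8, 10, 12, 1, 3]
Visit 5; enqueue 14 → queue [8, 10, 12, 1, 3, 14]
Visit 8; enqueue 13 → queue [10, 12, 1, 3, 14, 13]
Visit 10; enqueue 6 → queue [12, 1, 3, 14, 13, 6]
Visit 12; enqueue 11 → queue [1, 3, 14, 13, 6, 11]
Visit 1 → queue [3, 14, 13, 6, 11]
Visit 3 → queue [14, 13, 6, 11]
Visit 14; enqueue 7 → queue [13, 6, 11, 7]
Visit 13 → queue [6, 11, 7]
Visit 6 → queue [11, 7]
Visit 11 → queue [7]
Visit 7 → queue []

9 2 4 5 8 10 12 1 3 14 13 6 11 7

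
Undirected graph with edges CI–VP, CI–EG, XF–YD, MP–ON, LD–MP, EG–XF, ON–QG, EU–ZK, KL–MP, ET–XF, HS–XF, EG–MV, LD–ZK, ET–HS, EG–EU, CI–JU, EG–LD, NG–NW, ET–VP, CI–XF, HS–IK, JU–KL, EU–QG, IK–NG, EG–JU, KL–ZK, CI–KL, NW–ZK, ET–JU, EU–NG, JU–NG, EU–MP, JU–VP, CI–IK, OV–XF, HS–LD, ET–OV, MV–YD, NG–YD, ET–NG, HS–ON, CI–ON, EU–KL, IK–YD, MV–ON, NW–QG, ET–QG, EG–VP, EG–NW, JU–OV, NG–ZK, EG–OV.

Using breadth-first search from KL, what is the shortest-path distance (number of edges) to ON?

2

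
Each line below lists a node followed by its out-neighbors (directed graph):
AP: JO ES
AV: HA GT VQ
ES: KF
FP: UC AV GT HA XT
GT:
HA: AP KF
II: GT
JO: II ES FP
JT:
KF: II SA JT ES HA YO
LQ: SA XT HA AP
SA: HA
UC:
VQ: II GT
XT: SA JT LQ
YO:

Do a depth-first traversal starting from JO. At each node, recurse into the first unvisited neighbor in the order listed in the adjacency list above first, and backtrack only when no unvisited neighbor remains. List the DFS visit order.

JO → II → GT → ES → KF → SA → HA → AP → JT → YO → FP → UC → AV → VQ → XT → LQ

Visit JO
JO → II
II → GT
JO → ES
ES → KF
KF → SA
SA → HA
HA → AP
KF → JT
KF → YO
JO → FP
FP → UC
FP → AV
AV → VQ
FP → XT
XT → LQ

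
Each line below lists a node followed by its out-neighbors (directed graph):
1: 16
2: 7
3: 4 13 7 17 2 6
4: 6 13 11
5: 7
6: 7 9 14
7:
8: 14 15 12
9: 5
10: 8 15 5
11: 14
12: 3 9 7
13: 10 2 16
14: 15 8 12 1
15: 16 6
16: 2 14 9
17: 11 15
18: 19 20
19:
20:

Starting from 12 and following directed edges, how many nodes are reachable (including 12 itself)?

BFS from 12 visits: 12, 3, 9, 7, 4, 13, 17, 2, 6, 5, 11, 10, 16, 15, 14, 8, 1
Reachable nodes: 17 of 20 total.

17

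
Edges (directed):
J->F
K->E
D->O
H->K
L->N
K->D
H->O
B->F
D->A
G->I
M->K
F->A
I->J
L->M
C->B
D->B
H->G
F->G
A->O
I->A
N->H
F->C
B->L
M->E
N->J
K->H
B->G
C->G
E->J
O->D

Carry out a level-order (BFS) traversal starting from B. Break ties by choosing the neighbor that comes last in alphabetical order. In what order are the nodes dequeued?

B, L, G, F, N, M, I, C, A, J, H, K, E, O, D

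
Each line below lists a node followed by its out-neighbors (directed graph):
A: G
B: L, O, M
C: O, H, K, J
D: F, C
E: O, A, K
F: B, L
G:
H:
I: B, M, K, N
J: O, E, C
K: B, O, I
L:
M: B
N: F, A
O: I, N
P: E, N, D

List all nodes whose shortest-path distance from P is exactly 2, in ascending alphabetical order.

A, C, F, K, O

Level 0: P
Level 1: D, E, N
Level 2: A, C, F, K, O
Level 3: B, G, H, I, J, L
Level 4: M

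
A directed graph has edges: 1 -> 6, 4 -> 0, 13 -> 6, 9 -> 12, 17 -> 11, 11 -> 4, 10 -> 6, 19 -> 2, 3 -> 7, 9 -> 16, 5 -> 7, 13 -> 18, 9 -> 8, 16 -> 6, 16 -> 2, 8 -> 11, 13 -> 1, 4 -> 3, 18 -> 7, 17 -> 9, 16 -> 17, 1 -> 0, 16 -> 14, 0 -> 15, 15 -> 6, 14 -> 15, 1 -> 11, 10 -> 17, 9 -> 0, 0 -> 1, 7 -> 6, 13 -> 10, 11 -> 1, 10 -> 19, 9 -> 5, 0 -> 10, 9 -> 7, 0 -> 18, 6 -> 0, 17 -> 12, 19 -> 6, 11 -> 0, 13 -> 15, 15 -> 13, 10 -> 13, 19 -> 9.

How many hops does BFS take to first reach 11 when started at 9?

2

Level 0: 9
Level 1: 0, 5, 7, 8, 12, 16
Level 2: 1, 2, 6, 10, 11, 14, 15, 17, 18
Level 3: 4, 13, 19
Level 4: 3
11 first appears at level 2.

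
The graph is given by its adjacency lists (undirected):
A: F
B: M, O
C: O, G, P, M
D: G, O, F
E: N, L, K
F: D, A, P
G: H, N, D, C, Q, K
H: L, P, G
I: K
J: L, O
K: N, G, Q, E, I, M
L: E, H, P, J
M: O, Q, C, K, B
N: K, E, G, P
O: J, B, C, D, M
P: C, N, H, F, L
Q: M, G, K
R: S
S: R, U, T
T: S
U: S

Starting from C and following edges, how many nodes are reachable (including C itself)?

BFS from C visits: C, P, O, M, G, N, L, H, F, J, D, B, Q, K, E, A, I
Reachable nodes: 17 of 21 total.

17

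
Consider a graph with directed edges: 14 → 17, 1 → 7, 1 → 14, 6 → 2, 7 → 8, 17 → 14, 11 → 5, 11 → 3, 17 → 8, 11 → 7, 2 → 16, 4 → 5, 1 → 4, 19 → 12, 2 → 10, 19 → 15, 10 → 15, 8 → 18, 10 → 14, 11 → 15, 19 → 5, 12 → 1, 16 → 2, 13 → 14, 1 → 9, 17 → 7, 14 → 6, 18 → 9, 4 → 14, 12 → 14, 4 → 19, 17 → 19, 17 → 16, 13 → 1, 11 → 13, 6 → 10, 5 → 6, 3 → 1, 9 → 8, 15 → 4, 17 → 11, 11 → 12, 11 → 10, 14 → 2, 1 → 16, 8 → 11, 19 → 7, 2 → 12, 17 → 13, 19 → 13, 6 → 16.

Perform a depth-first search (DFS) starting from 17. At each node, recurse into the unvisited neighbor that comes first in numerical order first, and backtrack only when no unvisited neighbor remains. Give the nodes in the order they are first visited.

17 7 8 11 3 1 4 5 6 2 10 14 15 12 16 19 13 9 18

Visit 17
17 → 7
7 → 8
8 → 11
11 → 3
3 → 1
1 → 4
4 → 5
5 → 6
6 → 2
2 → 10
10 → 14
10 → 15
2 → 12
2 → 16
4 → 19
19 → 13
1 → 9
8 → 18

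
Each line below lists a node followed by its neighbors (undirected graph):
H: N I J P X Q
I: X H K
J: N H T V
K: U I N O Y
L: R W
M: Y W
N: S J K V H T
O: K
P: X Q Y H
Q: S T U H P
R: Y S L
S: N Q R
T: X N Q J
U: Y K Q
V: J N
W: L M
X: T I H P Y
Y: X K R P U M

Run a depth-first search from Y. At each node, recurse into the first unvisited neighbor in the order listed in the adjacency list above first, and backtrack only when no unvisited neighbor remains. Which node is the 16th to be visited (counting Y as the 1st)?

Visit Y
Y → X
X → T
T → N
N → S
S → Q
Q → U
U → K
K → I
I → H
H → J
J → V
H → P
K → O
S → R
R → L
L → W
W → M

Visit order: Y, X, T, N, S, Q, U, K, I, H, J, V, P, O, R, L, W, M

L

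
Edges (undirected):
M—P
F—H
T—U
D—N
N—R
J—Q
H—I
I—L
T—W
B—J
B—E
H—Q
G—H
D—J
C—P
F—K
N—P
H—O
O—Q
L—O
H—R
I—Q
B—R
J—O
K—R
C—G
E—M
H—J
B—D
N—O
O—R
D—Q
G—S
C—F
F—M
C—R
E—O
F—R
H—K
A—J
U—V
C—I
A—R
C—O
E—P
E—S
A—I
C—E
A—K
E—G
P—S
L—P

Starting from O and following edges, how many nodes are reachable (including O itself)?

19

BFS from O visits: O, C, E, H, J, L, N, Q, R, F, G, I, P, B, M, S, K, A, D
Reachable nodes: 19 of 23 total.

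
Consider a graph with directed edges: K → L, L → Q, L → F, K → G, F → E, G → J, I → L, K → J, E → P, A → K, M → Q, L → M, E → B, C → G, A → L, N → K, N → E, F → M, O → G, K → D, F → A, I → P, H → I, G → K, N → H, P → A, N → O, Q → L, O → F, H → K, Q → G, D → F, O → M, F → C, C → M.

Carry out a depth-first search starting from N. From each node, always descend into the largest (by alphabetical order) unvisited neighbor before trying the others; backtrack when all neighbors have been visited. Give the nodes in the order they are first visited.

N, O, M, Q, L, F, E, P, A, K, J, G, D, B, C, H, I

Visit N
N → O
O → M
M → Q
Q → L
L → F
F → E
E → P
P → A
A → K
K → J
K → G
K → D
E → B
F → C
N → H
H → I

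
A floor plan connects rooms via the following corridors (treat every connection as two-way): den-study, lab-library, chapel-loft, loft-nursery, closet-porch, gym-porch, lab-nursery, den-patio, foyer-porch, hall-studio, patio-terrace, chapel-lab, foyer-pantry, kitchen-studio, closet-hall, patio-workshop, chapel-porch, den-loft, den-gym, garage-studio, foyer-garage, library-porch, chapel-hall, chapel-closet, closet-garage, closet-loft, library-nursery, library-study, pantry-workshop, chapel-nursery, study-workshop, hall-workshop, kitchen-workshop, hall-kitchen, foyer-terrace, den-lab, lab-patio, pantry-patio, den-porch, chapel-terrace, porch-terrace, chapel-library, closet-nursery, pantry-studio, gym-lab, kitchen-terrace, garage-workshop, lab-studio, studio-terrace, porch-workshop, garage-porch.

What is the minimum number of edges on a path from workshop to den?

Level 0: workshop
Level 1: garage, hall, kitchen, pantry, patio, porch, study
Level 2: chapel, closet, den, foyer, gym, lab, library, studio, terrace
Level 3: loft, nursery
den first appears at level 2.

2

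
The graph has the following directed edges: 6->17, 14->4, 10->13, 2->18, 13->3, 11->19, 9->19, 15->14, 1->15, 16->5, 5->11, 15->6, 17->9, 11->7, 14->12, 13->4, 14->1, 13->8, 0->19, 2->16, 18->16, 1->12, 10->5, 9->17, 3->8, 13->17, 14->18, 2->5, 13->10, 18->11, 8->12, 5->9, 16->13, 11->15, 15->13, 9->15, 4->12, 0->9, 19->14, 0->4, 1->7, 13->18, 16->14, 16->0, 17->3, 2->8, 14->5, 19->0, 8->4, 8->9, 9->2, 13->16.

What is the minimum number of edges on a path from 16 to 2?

Level 0: 16
Level 1: 0, 5, 13, 14
Level 2: 1, 3, 4, 8, 9, 10, 11, 12, 17, 18, 19
Level 3: 2, 7, 15
Level 4: 6
2 first appears at level 3.

3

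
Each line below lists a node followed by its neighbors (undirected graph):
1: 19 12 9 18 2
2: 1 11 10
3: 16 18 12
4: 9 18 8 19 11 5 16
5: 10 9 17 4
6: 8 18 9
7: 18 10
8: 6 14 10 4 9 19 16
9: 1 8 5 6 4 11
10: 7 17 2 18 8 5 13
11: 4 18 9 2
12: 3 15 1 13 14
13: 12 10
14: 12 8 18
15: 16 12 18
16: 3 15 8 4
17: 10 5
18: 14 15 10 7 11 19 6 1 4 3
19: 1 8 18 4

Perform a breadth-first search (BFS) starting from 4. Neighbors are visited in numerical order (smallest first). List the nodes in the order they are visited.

Visit 4; enqueue 5, 8, 9, 11, 16, 18, 19 → queue [5, 8, 9, 11, 16, 18, 19]
Visit 5; enqueue 10, 17 → queue [8, 9, 11, 16, 18, 19, 10, 17]
Visit 8; enqueue 6, 14 → queue [9, 11, 16, 18, 19, 10, 17, 6, 14]
Visit 9; enqueue 1 → queue [11, 16, 18, 19, 10, 17, 6, 14, 1]
Visit 11; enqueue 2 → queue [16, 18, 19, 10, 17, 6, 14, 1, 2]
Visit 16; enqueue 3, 15 → queue [18, 19, 10, 17, 6, 14, 1, 2, 3, 15]
Visit 18; enqueue 7 → queue [19, 10, 17, 6, 14, 1, 2, 3, 15, 7]
Visit 19 → queue [10, 17, 6, 14, 1, 2, 3, 15, 7]
Visit 10; enqueue 13 → queue [17, 6, 14, 1, 2, 3, 15, 7, 13]
Visit 17 → queue [6, 14, 1, 2, 3, 15, 7, 13]
Visit 6 → queue [14, 1, 2, 3, 15, 7, 13]
Visit 14; enqueue 12 → queue [1, 2, 3, 15, 7, 13, 12]
Visit 1 → queue [2, 3, 15, 7, 13, 12]
Visit 2 → queue [3, 15, 7, 13, 12]
Visit 3 → queue [15, 7, 13, 12]
Visit 15 → queue [7, 13, 12]
Visit 7 → queue [13, 12]
Visit 13 → queue [12]
Visit 12 → queue []

4 → 5 → 8 → 9 → 11 → 16 → 18 → 19 → 10 → 17 → 6 → 14 → 1 → 2 → 3 → 15 → 7 → 13 → 12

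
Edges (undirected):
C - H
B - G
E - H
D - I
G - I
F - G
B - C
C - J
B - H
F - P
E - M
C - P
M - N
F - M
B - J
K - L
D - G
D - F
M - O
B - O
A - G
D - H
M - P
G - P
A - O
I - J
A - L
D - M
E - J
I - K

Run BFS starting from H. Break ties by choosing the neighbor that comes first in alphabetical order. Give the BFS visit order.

H B C D E G J O P F I M A K N L

Visit H; enqueue B, C, D, E → queue [B, C, D, E]
Visit B; enqueue G, J, O → queue [C, D, E, G, J, O]
Visit C; enqueue P → queue [D, E, G, J, O, P]
Visit D; enqueue F, I, M → queue [E, G, J, O, P, F, I, M]
Visit E → queue [G, J, O, P, F, I, M]
Visit G; enqueue A → queue [J, O, P, F, I, M, A]
Visit J → queue [O, P, F, I, M, A]
Visit O → queue [P, F, I, M, A]
Visit P → queue [F, I, M, A]
Visit F → queue [I, M, A]
Visit I; enqueue K → queue [M, A, K]
Visit M; enqueue N → queue [A, K, N]
Visit A; enqueue L → queue [K, N, L]
Visit K → queue [N, L]
Visit N → queue [L]
Visit L → queue []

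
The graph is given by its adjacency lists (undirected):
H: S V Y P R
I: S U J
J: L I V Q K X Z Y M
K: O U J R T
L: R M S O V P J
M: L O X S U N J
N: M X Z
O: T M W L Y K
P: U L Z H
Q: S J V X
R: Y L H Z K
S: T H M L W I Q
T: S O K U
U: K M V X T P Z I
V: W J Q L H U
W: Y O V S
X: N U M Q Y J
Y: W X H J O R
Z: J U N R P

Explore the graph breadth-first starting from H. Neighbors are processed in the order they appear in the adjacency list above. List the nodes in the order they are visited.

Visit H; enqueue S, V, Y, P, R → queue [S, V, Y, P, R]
Visit S; enqueue T, M, L, W, I, Q → queue [V, Y, P, R, T, M, L, W, I, Q]
Visit V; enqueue J, U → queue [Y, P, R, T, M, L, W, I, Q, J, U]
Visit Y; enqueue X, O → queue [P, R, T, M, L, W, I, Q, J, U, X, O]
Visit P; enqueue Z → queue [R, T, M, L, W, I, Q, J, U, X, O, Z]
Visit R; enqueue K → queue [T, M, L, W, I, Q, J, U, X, O, Z, K]
Visit T → queue [M, L, W, I, Q, J, U, X, O, Z, K]
Visit M; enqueue N → queue [L, W, I, Q, J, U, X, O, Z, K, N]
Visit L → queue [W, I, Q, J, U, X, O, Z, K, N]
Visit W → queue [I, Q, J, U, X, O, Z, K, N]
Visit I → queue [Q, J, U, X, O, Z, K, N]
Visit Q → queue [J, U, X, O, Z, K, N]
Visit J → queue [U, X, O, Z, K, N]
Visit U → queue [X, O, Z, K, N]
Visit X → queue [O, Z, K, N]
Visit O → queue [Z, K, N]
Visit Z → queue [K, N]
Visit K → queue [N]
Visit N → queue []

H, S, V, Y, P, R, T, M, L, W, I, Q, J, U, X, O, Z, K, N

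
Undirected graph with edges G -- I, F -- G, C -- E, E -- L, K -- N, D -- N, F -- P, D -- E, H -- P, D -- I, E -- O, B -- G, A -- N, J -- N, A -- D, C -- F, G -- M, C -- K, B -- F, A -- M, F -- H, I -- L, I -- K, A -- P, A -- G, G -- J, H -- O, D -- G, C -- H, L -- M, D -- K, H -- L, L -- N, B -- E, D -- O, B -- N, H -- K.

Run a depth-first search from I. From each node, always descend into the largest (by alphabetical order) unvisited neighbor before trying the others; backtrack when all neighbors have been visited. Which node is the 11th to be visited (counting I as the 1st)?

D

Visit I
I → L
L → N
N → K
K → H
H → P
P → F
F → G
G → M
M → A
A → D
D → O
O → E
E → C
E → B
G → J

Visit order: I, L, N, K, H, P, F, G, M, A, D, O, E, C, B, J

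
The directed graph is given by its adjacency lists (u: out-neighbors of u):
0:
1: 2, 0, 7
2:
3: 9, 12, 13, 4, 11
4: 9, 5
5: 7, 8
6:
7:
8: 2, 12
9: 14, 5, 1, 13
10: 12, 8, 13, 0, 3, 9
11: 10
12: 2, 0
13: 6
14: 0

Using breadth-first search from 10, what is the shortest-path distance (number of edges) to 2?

2

Level 0: 10
Level 1: 0, 3, 8, 9, 12, 13
Level 2: 1, 2, 4, 5, 6, 11, 14
Level 3: 7
2 first appears at level 2.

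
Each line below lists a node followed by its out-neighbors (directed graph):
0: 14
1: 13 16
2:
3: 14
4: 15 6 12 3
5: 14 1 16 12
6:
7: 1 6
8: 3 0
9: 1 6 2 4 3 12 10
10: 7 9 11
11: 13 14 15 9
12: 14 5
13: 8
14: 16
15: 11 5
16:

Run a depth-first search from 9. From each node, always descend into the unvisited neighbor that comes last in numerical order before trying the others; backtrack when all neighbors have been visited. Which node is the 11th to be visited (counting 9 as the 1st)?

10

Visit 9
9 → 12
12 → 14
14 → 16
12 → 5
5 → 1
1 → 13
13 → 8
8 → 3
8 → 0
9 → 10
10 → 11
11 → 15
10 → 7
7 → 6
9 → 4
9 → 2

Visit order: 9, 12, 14, 16, 5, 1, 13, 8, 3, 0, 10, 11, 15, 7, 6, 4, 2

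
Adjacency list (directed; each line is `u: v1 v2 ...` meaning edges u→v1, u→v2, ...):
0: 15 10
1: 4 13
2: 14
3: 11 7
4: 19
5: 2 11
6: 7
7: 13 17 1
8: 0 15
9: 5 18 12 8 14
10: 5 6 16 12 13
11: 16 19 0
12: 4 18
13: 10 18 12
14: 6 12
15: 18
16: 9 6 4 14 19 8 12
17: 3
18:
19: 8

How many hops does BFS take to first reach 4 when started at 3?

3

Level 0: 3
Level 1: 7, 11
Level 2: 0, 1, 13, 16, 17, 19
Level 3: 4, 6, 8, 9, 10, 12, 14, 15, 18
Level 4: 5
Level 5: 2
4 first appears at level 3.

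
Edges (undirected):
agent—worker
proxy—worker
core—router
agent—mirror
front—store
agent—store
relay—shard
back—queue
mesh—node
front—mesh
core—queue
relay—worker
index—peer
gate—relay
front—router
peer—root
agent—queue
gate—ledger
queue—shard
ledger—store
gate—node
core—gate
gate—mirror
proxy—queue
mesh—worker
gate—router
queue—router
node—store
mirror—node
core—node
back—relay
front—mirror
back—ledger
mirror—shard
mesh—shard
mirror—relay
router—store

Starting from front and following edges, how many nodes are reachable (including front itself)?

16

BFS from front visits: front, mesh, mirror, router, store, node, shard, worker, agent, gate, relay, core, queue, ledger, proxy, back
Reachable nodes: 16 of 19 total.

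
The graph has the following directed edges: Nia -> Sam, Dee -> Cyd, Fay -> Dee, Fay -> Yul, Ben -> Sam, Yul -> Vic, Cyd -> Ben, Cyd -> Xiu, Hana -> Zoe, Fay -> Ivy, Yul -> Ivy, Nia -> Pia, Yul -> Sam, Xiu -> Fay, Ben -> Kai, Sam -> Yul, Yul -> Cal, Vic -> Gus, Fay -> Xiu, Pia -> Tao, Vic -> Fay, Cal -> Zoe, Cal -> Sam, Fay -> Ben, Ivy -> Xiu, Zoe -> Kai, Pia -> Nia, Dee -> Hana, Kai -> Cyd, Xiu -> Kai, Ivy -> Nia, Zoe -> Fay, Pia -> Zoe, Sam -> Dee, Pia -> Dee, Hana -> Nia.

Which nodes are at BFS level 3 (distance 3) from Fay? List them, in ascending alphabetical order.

Gus, Pia, Zoe

Level 0: Fay
Level 1: Ben, Dee, Ivy, Xiu, Yul
Level 2: Cal, Cyd, Hana, Kai, Nia, Sam, Vic
Level 3: Gus, Pia, Zoe
Level 4: Tao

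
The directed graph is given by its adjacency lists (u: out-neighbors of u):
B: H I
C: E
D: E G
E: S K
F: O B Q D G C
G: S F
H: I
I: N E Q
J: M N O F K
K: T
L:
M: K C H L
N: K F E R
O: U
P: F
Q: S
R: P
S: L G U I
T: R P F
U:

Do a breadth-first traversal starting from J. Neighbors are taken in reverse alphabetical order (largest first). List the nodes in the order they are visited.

Visit J; enqueue O, N, M, K, F → queue [O, N, M, K, F]
Visit O; enqueue U → queue [N, M, K, F, U]
Visit N; enqueue R, E → queue [M, K, F, U, R, E]
Visit M; enqueue L, H, C → queue [K, F, U, R, E, L, H, C]
Visit K; enqueue T → queue [F, U, R, E, L, H, C, T]
Visit F; enqueue Q, G, D, B → queue [U, R, E, L, H, C, T, Q, G, D, B]
Visit U → queue [R, E, L, H, C, T, Q, G, D, B]
Visit R; enqueue P → queue [E, L, H, C, T, Q, G, D, B, P]
Visit E; enqueue S → queue [L, H, C, T, Q, G, D, B, P, S]
Visit L → queue [H, C, T, Q, G, D, B, P, S]
Visit H; enqueue I → queue [C, T, Q, G, D, B, P, S, I]
Visit C → queue [T, Q, G, D, B, P, S, I]
Visit T → queue [Q, G, D, B, P, S, I]
Visit Q → queue [G, D, B, P, S, I]
Visit G → queue [D, B, P, S, I]
Visit D → queue [B, P, S, I]
Visit B → queue [P, S, I]
Visit P → queue [S, I]
Visit S → queue [I]
Visit I → queue []

J O N M K F U R E L H C T Q G D B P S I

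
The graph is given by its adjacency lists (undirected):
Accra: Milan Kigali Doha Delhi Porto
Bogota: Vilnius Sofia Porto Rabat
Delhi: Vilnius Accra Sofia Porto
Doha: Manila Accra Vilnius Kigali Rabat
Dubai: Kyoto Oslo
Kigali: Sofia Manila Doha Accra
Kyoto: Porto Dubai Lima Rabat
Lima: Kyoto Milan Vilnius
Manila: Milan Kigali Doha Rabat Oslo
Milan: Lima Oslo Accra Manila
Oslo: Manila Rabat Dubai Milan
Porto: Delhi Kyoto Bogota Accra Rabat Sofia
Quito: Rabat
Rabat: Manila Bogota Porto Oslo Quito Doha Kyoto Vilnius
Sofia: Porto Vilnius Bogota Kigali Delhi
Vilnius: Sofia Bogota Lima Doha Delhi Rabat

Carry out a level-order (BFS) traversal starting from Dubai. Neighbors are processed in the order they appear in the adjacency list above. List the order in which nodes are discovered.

Dubai → Kyoto → Oslo → Porto → Lima → Rabat → Manila → Milan → Delhi → Bogota → Accra → Sofia → Vilnius → Quito → Doha → Kigali

Visit Dubai; enqueue Kyoto, Oslo → queue [Kyoto, Oslo]
Visit Kyoto; enqueue Porto, Lima, Rabat → queue [Oslo, Porto, Lima, Rabat]
Visit Oslo; enqueue Manila, Milan → queue [Porto, Lima, Rabat, Manila, Milan]
Visit Porto; enqueue Delhi, Bogota, Accra, Sofia → queue [Lima, Rabat, Manila, Milan, Delhi, Bogota, Accra, Sofia]
Visit Lima; enqueue Vilnius → queue [Rabat, Manila, Milan, Delhi, Bogota, Accra, Sofia, Vilnius]
Visit Rabat; enqueue Quito, Doha → queue [Manila, Milan, Delhi, Bogota, Accra, Sofia, Vilnius, Quito, Doha]
Visit Manila; enqueue Kigali → queue [Milan, Delhi, Bogota, Accra, Sofia, Vilnius, Quito, Doha, Kigali]
Visit Milan → queue [Delhi, Bogota, Accra, Sofia, Vilnius, Quito, Doha, Kigali]
Visit Delhi → queue [Bogota, Accra, Sofia, Vilnius, Quito, Doha, Kigali]
Visit Bogota → queue [Accra, Sofia, Vilnius, Quito, Doha, Kigali]
Visit Accra → queue [Sofia, Vilnius, Quito, Doha, Kigali]
Visit Sofia → queue [Vilnius, Quito, Doha, Kigali]
Visit Vilnius → queue [Quito, Doha, Kigali]
Visit Quito → queue [Doha, Kigali]
Visit Doha → queue [Kigali]
Visit Kigali → queue []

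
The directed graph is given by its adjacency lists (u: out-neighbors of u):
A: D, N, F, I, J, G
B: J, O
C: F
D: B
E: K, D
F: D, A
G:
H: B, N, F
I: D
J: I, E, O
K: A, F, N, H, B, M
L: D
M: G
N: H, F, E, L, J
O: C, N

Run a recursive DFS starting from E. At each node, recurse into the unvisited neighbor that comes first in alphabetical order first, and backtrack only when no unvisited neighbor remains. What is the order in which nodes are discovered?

Visit E
E → D
D → B
B → J
J → I
J → O
O → C
C → F
F → A
A → G
A → N
N → H
N → L
E → K
K → M

E -> D -> B -> J -> I -> O -> C -> F -> A -> G -> N -> H -> L -> K -> M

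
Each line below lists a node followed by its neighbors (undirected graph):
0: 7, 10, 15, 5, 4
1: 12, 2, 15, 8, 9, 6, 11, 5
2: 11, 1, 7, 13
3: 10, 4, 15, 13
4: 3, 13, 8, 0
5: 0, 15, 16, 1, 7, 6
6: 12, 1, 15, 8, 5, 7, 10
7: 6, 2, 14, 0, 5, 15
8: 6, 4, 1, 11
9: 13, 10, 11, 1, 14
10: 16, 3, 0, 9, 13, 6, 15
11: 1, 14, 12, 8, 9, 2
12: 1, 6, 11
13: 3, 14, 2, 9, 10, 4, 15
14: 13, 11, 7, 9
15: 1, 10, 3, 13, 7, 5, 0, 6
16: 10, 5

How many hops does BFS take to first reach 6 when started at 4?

Level 0: 4
Level 1: 0, 3, 8, 13
Level 2: 1, 2, 5, 6, 7, 9, 10, 11, 14, 15
Level 3: 12, 16
6 first appears at level 2.

2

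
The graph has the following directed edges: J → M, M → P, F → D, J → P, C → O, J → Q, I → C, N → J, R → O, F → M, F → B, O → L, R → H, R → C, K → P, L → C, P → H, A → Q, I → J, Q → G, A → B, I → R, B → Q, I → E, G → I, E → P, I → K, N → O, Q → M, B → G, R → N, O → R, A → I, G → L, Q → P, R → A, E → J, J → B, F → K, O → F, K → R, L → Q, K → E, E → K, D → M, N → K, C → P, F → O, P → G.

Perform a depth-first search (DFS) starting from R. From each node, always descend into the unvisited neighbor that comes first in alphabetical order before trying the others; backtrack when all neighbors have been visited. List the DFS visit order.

Visit R
R → A
A → B
B → G
G → I
I → C
C → O
O → F
F → D
D → M
M → P
P → H
F → K
K → E
E → J
J → Q
O → L
R → N

R A B G I C O F D M P H K E J Q L N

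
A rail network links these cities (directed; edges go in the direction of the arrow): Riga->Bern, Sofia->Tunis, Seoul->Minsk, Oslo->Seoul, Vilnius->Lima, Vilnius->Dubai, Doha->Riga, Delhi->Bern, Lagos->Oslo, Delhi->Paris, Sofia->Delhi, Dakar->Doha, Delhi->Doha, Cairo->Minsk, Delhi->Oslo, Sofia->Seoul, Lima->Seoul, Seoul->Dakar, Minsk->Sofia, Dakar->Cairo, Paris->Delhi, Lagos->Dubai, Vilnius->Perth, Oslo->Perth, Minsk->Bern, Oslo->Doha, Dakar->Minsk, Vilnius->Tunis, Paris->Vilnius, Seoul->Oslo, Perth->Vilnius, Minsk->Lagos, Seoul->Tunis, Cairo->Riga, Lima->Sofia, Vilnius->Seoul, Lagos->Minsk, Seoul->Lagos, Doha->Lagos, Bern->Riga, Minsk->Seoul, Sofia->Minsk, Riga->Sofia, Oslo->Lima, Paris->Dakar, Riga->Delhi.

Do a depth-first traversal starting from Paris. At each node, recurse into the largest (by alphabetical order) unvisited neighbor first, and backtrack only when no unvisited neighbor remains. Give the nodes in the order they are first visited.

Paris, Vilnius, Tunis, Seoul, Oslo, Perth, Lima, Sofia, Minsk, Lagos, Dubai, Bern, Riga, Delhi, Doha, Dakar, Cairo

Visit Paris
Paris → Vilnius
Vilnius → Tunis
Vilnius → Seoul
Seoul → Oslo
Oslo → Perth
Oslo → Lima
Lima → Sofia
Sofia → Minsk
Minsk → Lagos
Lagos → Dubai
Minsk → Bern
Bern → Riga
Riga → Delhi
Delhi → Doha
Seoul → Dakar
Dakar → Cairo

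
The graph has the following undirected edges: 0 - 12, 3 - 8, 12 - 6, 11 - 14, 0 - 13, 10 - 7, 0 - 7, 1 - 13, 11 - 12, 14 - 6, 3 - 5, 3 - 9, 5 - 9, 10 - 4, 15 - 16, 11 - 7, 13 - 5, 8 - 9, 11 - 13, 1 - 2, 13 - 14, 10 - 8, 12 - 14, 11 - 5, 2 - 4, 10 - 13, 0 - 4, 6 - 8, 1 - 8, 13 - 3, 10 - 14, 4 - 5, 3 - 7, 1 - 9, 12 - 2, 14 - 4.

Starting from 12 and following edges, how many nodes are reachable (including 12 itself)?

BFS from 12 visits: 12, 14, 11, 6, 2, 0, 13, 10, 4, 7, 5, 8, 1, 3, 9
Reachable nodes: 15 of 17 total.

15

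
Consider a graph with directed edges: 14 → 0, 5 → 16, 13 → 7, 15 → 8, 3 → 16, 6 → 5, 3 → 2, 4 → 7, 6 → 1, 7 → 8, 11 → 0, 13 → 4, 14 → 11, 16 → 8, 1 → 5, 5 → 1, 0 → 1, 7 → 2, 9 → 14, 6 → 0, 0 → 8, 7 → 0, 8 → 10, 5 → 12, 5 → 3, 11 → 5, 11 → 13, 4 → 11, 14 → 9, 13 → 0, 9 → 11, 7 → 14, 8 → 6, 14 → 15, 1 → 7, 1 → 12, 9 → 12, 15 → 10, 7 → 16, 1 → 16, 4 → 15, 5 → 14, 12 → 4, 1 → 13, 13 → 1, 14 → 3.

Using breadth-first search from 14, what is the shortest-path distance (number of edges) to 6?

Level 0: 14
Level 1: 0, 3, 9, 11, 15
Level 2: 1, 2, 5, 8, 10, 12, 13, 16
Level 3: 4, 6, 7
6 first appears at level 3.

3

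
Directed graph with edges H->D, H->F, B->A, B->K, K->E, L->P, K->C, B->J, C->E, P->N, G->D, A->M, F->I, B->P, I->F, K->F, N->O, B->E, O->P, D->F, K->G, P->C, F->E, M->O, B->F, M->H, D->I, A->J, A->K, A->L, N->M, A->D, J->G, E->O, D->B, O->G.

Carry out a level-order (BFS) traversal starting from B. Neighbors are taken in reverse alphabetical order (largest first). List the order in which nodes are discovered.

Visit B; enqueue P, K, J, F, E, A → queue [P, K, J, F, E, A]
Visit P; enqueue N, C → queue [K, J, F, E, A, N, C]
Visit K; enqueue G → queue [J, F, E, A, N, C, G]
Visit J → queue [F, E, A, N, C, G]
Visit F; enqueue I → queue [E, A, N, C, G, I]
Visit E; enqueue O → queue [A, N, C, G, I, O]
Visit A; enqueue M, L, D → queue [N, C, G, I, O, M, L, D]
Visit N → queue [C, G, I, O, M, L, D]
Visit C → queue [G, I, O, M, L, D]
Visit G → queue [I, O, M, L, D]
Visit I → queue [O, M, L, D]
Visit O → queue [M, L, D]
Visit M; enqueue H → queue [L, D, H]
Visit L → queue [D, H]
Visit D → queue [H]
Visit H → queue []

B -> P -> K -> J -> F -> E -> A -> N -> C -> G -> I -> O -> M -> L -> D -> H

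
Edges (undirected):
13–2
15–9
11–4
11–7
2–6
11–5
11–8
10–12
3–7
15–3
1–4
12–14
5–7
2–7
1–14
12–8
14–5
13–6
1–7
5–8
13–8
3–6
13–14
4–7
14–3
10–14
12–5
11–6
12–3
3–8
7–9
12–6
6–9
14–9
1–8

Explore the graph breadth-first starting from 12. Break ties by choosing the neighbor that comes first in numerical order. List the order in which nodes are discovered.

12 → 3 → 5 → 6 → 8 → 10 → 14 → 7 → 15 → 11 → 2 → 9 → 13 → 1 → 4

Visit 12; enqueue 3, 5, 6, 8, 10, 14 → queue [3, 5, 6, 8, 10, 14]
Visit 3; enqueue 7, 15 → queue [5, 6, 8, 10, 14, 7, 15]
Visit 5; enqueue 11 → queue [6, 8, 10, 14, 7, 15, 11]
Visit 6; enqueue 2, 9, 13 → queue [8, 10, 14, 7, 15, 11, 2, 9, 13]
Visit 8; enqueue 1 → queue [10, 14, 7, 15, 11, 2, 9, 13, 1]
Visit 10 → queue [14, 7, 15, 11, 2, 9, 13, 1]
Visit 14 → queue [7, 15, 11, 2, 9, 13, 1]
Visit 7; enqueue 4 → queue [15, 11, 2, 9, 13, 1, 4]
Visit 15 → queue [11, 2, 9, 13, 1, 4]
Visit 11 → queue [2, 9, 13, 1, 4]
Visit 2 → queue [9, 13, 1, 4]
Visit 9 → queue [13, 1, 4]
Visit 13 → queue [1, 4]
Visit 1 → queue [4]
Visit 4 → queue []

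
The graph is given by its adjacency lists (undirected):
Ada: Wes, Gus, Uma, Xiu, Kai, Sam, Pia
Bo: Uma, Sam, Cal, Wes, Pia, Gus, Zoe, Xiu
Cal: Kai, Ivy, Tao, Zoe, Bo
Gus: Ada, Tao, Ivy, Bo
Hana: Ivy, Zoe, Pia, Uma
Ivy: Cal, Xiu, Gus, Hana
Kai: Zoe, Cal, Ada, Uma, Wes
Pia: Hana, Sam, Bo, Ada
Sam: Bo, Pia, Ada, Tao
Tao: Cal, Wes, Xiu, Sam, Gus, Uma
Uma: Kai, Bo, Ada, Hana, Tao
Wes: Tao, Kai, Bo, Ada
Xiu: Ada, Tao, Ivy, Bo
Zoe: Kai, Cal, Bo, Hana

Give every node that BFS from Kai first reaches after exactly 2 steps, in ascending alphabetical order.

Level 0: Kai
Level 1: Ada, Cal, Uma, Wes, Zoe
Level 2: Bo, Gus, Hana, Ivy, Pia, Sam, Tao, Xiu

Bo, Gus, Hana, Ivy, Pia, Sam, Tao, Xiu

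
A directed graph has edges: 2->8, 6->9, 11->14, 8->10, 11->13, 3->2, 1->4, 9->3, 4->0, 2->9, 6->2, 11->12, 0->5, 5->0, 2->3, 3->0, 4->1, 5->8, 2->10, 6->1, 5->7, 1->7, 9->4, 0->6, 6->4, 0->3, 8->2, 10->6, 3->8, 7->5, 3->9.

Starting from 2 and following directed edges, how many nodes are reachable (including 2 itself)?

BFS from 2 visits: 2, 10, 9, 8, 3, 6, 4, 0, 1, 5, 7
Reachable nodes: 11 of 15 total.

11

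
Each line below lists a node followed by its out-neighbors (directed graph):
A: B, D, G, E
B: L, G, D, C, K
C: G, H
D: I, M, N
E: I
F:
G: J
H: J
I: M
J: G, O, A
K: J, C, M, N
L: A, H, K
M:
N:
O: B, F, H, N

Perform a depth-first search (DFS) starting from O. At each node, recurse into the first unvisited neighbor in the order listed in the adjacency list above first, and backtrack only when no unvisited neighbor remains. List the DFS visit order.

O, B, L, A, D, I, M, N, G, J, E, H, K, C, F

Visit O
O → B
B → L
L → A
A → D
D → I
I → M
D → N
A → G
G → J
A → E
L → H
L → K
K → C
O → F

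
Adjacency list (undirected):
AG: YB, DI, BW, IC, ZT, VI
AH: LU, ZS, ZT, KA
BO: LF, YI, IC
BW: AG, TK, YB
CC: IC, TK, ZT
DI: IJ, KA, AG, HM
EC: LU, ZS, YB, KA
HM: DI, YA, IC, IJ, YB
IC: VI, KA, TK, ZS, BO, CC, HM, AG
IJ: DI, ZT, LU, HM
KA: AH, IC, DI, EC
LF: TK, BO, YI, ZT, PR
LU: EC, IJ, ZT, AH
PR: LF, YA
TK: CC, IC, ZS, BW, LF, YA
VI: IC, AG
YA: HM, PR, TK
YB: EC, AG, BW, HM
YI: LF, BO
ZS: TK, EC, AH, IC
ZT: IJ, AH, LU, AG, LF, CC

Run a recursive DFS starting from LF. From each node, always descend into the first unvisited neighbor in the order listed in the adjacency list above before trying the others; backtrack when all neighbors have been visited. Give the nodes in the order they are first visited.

LF TK CC IC VI AG YB EC LU IJ DI KA AH ZS ZT HM YA PR BW BO YI

Visit LF
LF → TK
TK → CC
CC → IC
IC → VI
VI → AG
AG → YB
YB → EC
EC → LU
LU → IJ
IJ → DI
DI → KA
KA → AH
AH → ZS
AH → ZT
DI → HM
HM → YA
YA → PR
YB → BW
IC → BO
BO → YI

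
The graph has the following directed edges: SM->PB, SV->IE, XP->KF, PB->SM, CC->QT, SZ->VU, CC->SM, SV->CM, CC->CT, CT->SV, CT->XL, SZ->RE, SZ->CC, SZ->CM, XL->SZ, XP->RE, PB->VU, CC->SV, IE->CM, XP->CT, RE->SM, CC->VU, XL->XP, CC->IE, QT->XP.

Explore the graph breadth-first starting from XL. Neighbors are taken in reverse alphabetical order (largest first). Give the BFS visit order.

Visit XL; enqueue XP, SZ → queue [XP, SZ]
Visit XP; enqueue RE, KF, CT → queue [SZ, RE, KF, CT]
Visit SZ; enqueue VU, CM, CC → queue [RE, KF, CT, VU, CM, CC]
Visit RE; enqueue SM → queue [KF, CT, VU, CM, CC, SM]
Visit KF → queue [CT, VU, CM, CC, SM]
Visit CT; enqueue SV → queue [VU, CM, CC, SM, SV]
Visit VU → queue [CM, CC, SM, SV]
Visit CM → queue [CC, SM, SV]
Visit CC; enqueue QT, IE → queue [SM, SV, QT, IE]
Visit SM; enqueue PB → queue [SV, QT, IE, PB]
Visit SV → queue [QT, IE, PB]
Visit QT → queue [IE, PB]
Visit IE → queue [PB]
Visit PB → queue []

XL, XP, SZ, RE, KF, CT, VU, CM, CC, SM, SV, QT, IE, PB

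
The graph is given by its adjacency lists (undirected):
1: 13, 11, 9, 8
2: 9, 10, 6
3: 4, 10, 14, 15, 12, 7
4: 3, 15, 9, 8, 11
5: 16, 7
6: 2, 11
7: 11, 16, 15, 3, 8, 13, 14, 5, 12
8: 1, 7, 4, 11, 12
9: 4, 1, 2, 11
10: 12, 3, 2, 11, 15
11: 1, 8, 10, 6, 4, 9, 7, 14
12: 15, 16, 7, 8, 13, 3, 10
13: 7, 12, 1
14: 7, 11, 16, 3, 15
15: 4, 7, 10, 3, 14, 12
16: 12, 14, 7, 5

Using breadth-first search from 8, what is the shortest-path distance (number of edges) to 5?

Level 0: 8
Level 1: 1, 4, 7, 11, 12
Level 2: 3, 5, 6, 9, 10, 13, 14, 15, 16
Level 3: 2
5 first appears at level 2.

2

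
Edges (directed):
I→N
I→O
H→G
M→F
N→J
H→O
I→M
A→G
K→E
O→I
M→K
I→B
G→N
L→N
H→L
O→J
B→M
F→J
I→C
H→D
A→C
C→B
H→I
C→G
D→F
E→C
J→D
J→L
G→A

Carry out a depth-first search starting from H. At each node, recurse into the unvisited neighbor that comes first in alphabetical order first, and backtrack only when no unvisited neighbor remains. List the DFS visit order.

H → D → F → J → L → N → G → A → C → B → M → K → E → I → O

Visit H
H → D
D → F
F → J
J → L
L → N
H → G
G → A
A → C
C → B
B → M
M → K
K → E
H → I
I → O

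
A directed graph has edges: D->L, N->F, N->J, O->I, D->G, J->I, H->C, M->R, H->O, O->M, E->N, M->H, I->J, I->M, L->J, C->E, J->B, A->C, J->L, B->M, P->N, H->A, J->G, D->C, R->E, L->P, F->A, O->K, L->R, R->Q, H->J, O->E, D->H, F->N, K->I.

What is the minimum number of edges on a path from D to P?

2

Level 0: D
Level 1: C, G, H, L
Level 2: A, E, J, O, P, R
Level 3: B, I, K, M, N, Q
Level 4: F
P first appears at level 2.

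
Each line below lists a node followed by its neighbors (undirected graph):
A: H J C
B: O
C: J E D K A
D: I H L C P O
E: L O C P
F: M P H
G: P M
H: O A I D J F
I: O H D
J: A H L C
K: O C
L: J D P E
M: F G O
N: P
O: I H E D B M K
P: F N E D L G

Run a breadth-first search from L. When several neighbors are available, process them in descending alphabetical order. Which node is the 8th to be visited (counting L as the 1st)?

F

Visit L; enqueue P, J, E, D → queue [P, J, E, D]
Visit P; enqueue N, G, F → queue [J, E, D, N, G, F]
Visit J; enqueue H, C, A → queue [E, D, N, G, F, H, C, A]
Visit E; enqueue O → queue [D, N, G, F, H, C, A, O]
Visit D; enqueue I → queue [N, G, F, H, C, A, O, I]
Visit N → queue [G, F, H, C, A, O, I]
Visit G; enqueue M → queue [F, H, C, A, O, I, M]
Visit F → queue [H, C, A, O, I, M]
Visit H → queue [C, A, O, I, M]
Visit C; enqueue K → queue [A, O, I, M, K]
Visit A → queue [O, I, M, K]
Visit O; enqueue B → queue [I, M, K, B]
Visit I → queue [M, K, B]
Visit M → queue [K, B]
Visit K → queue [B]
Visit B → queue []

Visit order: L, P, J, E, D, N, G, F, H, C, A, O, I, M, K, B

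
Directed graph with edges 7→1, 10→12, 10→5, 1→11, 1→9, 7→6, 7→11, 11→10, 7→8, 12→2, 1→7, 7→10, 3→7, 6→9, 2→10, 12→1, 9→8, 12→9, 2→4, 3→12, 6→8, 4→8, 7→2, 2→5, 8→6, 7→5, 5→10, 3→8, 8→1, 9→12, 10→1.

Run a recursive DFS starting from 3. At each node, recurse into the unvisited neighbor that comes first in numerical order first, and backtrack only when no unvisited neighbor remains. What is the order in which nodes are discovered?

3 → 7 → 1 → 9 → 8 → 6 → 12 → 2 → 4 → 5 → 10 → 11

Visit 3
3 → 7
7 → 1
1 → 9
9 → 8
8 → 6
9 → 12
12 → 2
2 → 4
2 → 5
5 → 10
1 → 11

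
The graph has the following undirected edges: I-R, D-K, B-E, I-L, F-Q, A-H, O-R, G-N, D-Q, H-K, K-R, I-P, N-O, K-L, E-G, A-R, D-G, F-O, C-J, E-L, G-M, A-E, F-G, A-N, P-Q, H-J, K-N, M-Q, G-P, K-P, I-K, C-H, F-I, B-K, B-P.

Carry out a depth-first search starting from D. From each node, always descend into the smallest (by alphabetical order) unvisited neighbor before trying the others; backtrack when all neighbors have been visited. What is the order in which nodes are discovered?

D, G, E, A, H, C, J, K, B, P, I, F, O, N, R, Q, M, L

Visit D
D → G
G → E
E → A
A → H
H → C
C → J
H → K
K → B
B → P
P → I
I → F
F → O
O → N
O → R
F → Q
Q → M
I → L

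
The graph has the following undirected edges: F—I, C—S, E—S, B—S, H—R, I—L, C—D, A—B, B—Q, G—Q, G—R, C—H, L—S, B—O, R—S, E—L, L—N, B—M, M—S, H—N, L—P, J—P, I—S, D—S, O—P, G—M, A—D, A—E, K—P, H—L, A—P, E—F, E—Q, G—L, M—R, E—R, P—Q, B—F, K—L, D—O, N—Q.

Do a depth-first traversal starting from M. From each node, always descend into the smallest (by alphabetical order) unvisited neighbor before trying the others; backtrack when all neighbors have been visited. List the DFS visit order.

Visit M
M → B
B → A
A → D
D → C
C → H
H → L
L → E
E → F
F → I
I → S
S → R
R → G
G → Q
Q → N
Q → P
P → J
P → K
P → O

M → B → A → D → C → H → L → E → F → I → S → R → G → Q → N → P → J → K → O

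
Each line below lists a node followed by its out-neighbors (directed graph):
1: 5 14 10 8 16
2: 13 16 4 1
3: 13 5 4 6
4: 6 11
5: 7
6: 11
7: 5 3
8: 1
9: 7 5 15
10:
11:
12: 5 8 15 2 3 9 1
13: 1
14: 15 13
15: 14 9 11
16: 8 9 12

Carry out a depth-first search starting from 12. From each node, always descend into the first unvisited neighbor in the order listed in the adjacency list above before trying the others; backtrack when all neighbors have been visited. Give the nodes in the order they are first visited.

12 -> 5 -> 7 -> 3 -> 13 -> 1 -> 14 -> 15 -> 9 -> 11 -> 10 -> 8 -> 16 -> 4 -> 6 -> 2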